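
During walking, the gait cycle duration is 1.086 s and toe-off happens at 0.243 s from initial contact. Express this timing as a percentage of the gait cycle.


pct = (event_time / cycle_time) * 100
pct = (0.243 / 1.086) * 100
ratio = 0.2238
pct = 22.3757


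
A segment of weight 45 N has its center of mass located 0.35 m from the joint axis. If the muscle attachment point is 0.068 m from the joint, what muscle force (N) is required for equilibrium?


F_muscle = W * d_load / d_muscle
F_muscle = 45 * 0.35 / 0.068
Numerator = 15.7500
F_muscle = 231.6176


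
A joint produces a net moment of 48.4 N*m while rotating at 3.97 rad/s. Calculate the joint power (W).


P = M * omega
P = 48.4 * 3.97
P = 192.1480


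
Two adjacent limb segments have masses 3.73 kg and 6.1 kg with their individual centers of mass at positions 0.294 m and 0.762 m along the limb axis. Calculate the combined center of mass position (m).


COM = (m1*x1 + m2*x2) / (m1 + m2)
COM = (3.73*0.294 + 6.1*0.762) / (3.73 + 6.1)
Numerator = 5.7448
Denominator = 9.8300
COM = 0.5844


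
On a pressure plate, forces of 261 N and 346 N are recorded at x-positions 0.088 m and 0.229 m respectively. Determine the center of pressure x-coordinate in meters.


COP_x = (F1*x1 + F2*x2) / (F1 + F2)
COP_x = (261*0.088 + 346*0.229) / (261 + 346)
Numerator = 102.2020
Denominator = 607
COP_x = 0.1684


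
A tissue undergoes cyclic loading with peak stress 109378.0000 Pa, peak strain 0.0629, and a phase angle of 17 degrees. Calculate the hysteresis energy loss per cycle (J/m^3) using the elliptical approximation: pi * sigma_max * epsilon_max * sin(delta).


E_loss = pi * sigma_max * epsilon_max * sin(delta)
delta = 17 deg = 0.2967 rad
sin(delta) = 0.2924
E_loss = pi * 109378.0000 * 0.0629 * 0.2924
E_loss = 6319.2543


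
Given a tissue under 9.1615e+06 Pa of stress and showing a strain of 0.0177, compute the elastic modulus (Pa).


E = stress / strain
E = 9.1615e+06 / 0.0177
E = 5.1760e+08


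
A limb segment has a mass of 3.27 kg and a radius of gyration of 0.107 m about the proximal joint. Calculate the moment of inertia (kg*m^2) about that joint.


I = m * k^2
I = 3.27 * 0.107^2
k^2 = 0.0114
I = 0.0374


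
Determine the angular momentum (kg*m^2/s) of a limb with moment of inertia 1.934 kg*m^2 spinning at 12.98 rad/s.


L = I * omega
L = 1.934 * 12.98
L = 25.1033


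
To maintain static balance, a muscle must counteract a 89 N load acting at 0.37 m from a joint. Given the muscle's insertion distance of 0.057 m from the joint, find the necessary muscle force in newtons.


F_muscle = W * d_load / d_muscle
F_muscle = 89 * 0.37 / 0.057
Numerator = 32.9300
F_muscle = 577.7193


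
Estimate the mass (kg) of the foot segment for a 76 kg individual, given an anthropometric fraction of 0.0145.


m_segment = body_mass * fraction
m_segment = 76 * 0.0145
m_segment = 1.1020


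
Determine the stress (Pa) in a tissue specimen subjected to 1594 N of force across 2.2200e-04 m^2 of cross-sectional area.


stress = F / A
stress = 1594 / 2.2200e-04
stress = 7.1802e+06


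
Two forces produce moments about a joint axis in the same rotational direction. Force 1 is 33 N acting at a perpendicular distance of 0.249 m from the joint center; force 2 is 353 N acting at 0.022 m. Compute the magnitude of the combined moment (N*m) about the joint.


M = F1 * d1 + F2 * d2
M = 33 * 0.249 + 353 * 0.022
M = 8.2170 + 7.7660
M = 15.9830


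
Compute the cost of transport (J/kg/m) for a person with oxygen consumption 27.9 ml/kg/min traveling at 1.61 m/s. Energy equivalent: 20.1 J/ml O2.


Power per kg = VO2 * 20.1 / 60
Power per kg = 27.9 * 20.1 / 60 = 9.3465 W/kg
Cost = power_per_kg / speed
Cost = 9.3465 / 1.61
Cost = 5.8053


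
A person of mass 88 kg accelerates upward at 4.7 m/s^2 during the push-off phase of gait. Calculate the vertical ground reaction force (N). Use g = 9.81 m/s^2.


GRF = m * (g + a)
GRF = 88 * (9.81 + 4.7)
GRF = 88 * 14.5100
GRF = 1276.8800


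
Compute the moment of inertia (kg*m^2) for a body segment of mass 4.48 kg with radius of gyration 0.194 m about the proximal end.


I = m * k^2
I = 4.48 * 0.194^2
k^2 = 0.0376
I = 0.1686


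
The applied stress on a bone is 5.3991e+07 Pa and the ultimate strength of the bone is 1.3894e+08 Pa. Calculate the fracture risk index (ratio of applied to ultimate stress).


FRI = applied / ultimate
FRI = 5.3991e+07 / 1.3894e+08
FRI = 0.3886


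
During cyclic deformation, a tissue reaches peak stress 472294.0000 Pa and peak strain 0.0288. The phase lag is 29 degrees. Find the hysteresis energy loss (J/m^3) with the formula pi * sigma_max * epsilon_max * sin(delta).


E_loss = pi * sigma_max * epsilon_max * sin(delta)
delta = 29 deg = 0.5061 rad
sin(delta) = 0.4848
E_loss = pi * 472294.0000 * 0.0288 * 0.4848
E_loss = 20716.9595


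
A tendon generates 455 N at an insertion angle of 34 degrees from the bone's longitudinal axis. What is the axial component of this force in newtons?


F_eff = F_tendon * cos(theta)
theta = 34 deg = 0.5934 rad
cos(theta) = 0.8290
F_eff = 455 * 0.8290
F_eff = 377.2121


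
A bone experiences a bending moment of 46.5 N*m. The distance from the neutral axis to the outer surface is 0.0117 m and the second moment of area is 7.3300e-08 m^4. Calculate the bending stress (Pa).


sigma = M * c / I
sigma = 46.5 * 0.0117 / 7.3300e-08
M * c = 0.5441
sigma = 7.4222e+06


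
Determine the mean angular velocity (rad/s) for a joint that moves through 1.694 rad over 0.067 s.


omega = delta_theta / delta_t
omega = 1.694 / 0.067
omega = 25.2836


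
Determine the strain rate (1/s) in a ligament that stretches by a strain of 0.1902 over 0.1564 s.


strain_rate = delta_strain / delta_t
strain_rate = 0.1902 / 0.1564
strain_rate = 1.2161


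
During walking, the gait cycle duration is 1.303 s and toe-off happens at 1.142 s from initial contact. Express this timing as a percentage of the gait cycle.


pct = (event_time / cycle_time) * 100
pct = (1.142 / 1.303) * 100
ratio = 0.8764
pct = 87.6439


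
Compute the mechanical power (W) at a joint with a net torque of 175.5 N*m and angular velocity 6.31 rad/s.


P = M * omega
P = 175.5 * 6.31
P = 1107.4050


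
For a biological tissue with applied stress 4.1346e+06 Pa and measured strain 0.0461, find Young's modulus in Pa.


E = stress / strain
E = 4.1346e+06 / 0.0461
E = 8.9688e+07


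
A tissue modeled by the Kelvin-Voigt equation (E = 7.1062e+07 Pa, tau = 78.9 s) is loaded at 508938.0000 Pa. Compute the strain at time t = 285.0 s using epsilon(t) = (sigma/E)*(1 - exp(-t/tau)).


epsilon(t) = (sigma/E) * (1 - exp(-t/tau))
sigma/E = 508938.0000 / 7.1062e+07 = 0.0072
exp(-t/tau) = exp(-285.0 / 78.9) = 0.0270
epsilon = 0.0072 * (1 - 0.0270)
epsilon = 0.0070


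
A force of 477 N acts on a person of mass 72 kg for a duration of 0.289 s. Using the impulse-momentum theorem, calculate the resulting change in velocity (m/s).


J = F * dt = 477 * 0.289 = 137.8530 N*s
delta_v = J / m
delta_v = 137.8530 / 72
delta_v = 1.9146


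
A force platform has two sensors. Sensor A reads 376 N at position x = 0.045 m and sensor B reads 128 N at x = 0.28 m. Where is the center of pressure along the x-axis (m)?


COP_x = (F1*x1 + F2*x2) / (F1 + F2)
COP_x = (376*0.045 + 128*0.28) / (376 + 128)
Numerator = 52.7600
Denominator = 504
COP_x = 0.1047


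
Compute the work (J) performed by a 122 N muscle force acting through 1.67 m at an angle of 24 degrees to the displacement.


W = F * d * cos(theta)
theta = 24 deg = 0.4189 rad
cos(theta) = 0.9135
W = 122 * 1.67 * 0.9135
W = 186.1258


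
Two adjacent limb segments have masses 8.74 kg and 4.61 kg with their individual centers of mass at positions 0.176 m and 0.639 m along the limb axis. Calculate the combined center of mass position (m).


COM = (m1*x1 + m2*x2) / (m1 + m2)
COM = (8.74*0.176 + 4.61*0.639) / (8.74 + 4.61)
Numerator = 4.4840
Denominator = 13.3500
COM = 0.3359


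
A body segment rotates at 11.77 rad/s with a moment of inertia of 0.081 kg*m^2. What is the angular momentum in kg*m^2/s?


L = I * omega
L = 0.081 * 11.77
L = 0.9534


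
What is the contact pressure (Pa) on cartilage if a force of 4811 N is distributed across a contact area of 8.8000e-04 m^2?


P = F / A
P = 4811 / 8.8000e-04
P = 5.4670e+06


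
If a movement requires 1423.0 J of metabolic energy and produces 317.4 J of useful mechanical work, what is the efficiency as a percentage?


eta = (W_mech / E_meta) * 100
eta = (317.4 / 1423.0) * 100
ratio = 0.2230
eta = 22.3050


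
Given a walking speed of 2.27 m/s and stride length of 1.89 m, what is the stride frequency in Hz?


f = v / stride_length
f = 2.27 / 1.89
f = 1.2011


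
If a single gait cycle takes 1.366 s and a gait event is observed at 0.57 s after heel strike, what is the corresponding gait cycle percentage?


pct = (event_time / cycle_time) * 100
pct = (0.57 / 1.366) * 100
ratio = 0.4173
pct = 41.7277


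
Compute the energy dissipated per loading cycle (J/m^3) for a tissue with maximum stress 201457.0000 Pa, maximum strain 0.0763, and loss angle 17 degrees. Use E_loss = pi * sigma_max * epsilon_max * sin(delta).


E_loss = pi * sigma_max * epsilon_max * sin(delta)
delta = 17 deg = 0.2967 rad
sin(delta) = 0.2924
E_loss = pi * 201457.0000 * 0.0763 * 0.2924
E_loss = 14118.6156


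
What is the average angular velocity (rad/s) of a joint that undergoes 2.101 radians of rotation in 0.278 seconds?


omega = delta_theta / delta_t
omega = 2.101 / 0.278
omega = 7.5576


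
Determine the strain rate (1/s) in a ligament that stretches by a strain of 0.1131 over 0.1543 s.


strain_rate = delta_strain / delta_t
strain_rate = 0.1131 / 0.1543
strain_rate = 0.7330


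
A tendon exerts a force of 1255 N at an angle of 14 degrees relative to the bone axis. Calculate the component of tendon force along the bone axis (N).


F_eff = F_tendon * cos(theta)
theta = 14 deg = 0.2443 rad
cos(theta) = 0.9703
F_eff = 1255 * 0.9703
F_eff = 1217.7211


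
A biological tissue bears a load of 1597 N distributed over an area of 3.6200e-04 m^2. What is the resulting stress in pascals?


stress = F / A
stress = 1597 / 3.6200e-04
stress = 4.4116e+06


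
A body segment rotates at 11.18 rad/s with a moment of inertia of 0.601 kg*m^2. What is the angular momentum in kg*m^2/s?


L = I * omega
L = 0.601 * 11.18
L = 6.7192


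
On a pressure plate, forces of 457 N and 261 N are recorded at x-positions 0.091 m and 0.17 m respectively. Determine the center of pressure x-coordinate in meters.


COP_x = (F1*x1 + F2*x2) / (F1 + F2)
COP_x = (457*0.091 + 261*0.17) / (457 + 261)
Numerator = 85.9570
Denominator = 718
COP_x = 0.1197


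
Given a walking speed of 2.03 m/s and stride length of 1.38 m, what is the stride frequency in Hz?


f = v / stride_length
f = 2.03 / 1.38
f = 1.4710


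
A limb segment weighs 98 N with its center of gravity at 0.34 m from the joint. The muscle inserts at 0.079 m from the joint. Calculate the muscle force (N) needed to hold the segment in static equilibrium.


F_muscle = W * d_load / d_muscle
F_muscle = 98 * 0.34 / 0.079
Numerator = 33.3200
F_muscle = 421.7722


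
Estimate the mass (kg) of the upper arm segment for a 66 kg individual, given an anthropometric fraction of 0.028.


m_segment = body_mass * fraction
m_segment = 66 * 0.028
m_segment = 1.8480


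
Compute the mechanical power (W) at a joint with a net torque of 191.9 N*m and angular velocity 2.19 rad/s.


P = M * omega
P = 191.9 * 2.19
P = 420.2610


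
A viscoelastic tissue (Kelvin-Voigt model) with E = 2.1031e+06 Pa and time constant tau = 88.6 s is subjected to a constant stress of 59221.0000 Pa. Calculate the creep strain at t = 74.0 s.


epsilon(t) = (sigma/E) * (1 - exp(-t/tau))
sigma/E = 59221.0000 / 2.1031e+06 = 0.0282
exp(-t/tau) = exp(-74.0 / 88.6) = 0.4338
epsilon = 0.0282 * (1 - 0.4338)
epsilon = 0.0159


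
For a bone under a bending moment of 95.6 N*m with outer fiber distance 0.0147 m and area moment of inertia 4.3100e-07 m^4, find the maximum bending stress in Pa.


sigma = M * c / I
sigma = 95.6 * 0.0147 / 4.3100e-07
M * c = 1.4053
sigma = 3.2606e+06


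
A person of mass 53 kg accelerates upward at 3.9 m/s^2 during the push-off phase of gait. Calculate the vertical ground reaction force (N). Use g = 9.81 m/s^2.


GRF = m * (g + a)
GRF = 53 * (9.81 + 3.9)
GRF = 53 * 13.7100
GRF = 726.6300


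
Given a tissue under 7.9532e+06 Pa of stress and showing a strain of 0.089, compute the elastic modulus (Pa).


E = stress / strain
E = 7.9532e+06 / 0.089
E = 8.9362e+07


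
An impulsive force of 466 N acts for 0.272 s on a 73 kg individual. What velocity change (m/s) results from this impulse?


J = F * dt = 466 * 0.272 = 126.7520 N*s
delta_v = J / m
delta_v = 126.7520 / 73
delta_v = 1.7363


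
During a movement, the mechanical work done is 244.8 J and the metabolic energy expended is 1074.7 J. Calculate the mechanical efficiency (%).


eta = (W_mech / E_meta) * 100
eta = (244.8 / 1074.7) * 100
ratio = 0.2278
eta = 22.7784


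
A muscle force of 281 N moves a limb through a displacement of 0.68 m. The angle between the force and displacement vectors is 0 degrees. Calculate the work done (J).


W = F * d * cos(theta)
theta = 0 deg = 0.0000 rad
cos(theta) = 1.0000
W = 281 * 0.68 * 1.0000
W = 191.0800


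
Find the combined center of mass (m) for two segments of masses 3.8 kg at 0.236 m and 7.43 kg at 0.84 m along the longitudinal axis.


COM = (m1*x1 + m2*x2) / (m1 + m2)
COM = (3.8*0.236 + 7.43*0.84) / (3.8 + 7.43)
Numerator = 7.1380
Denominator = 11.2300
COM = 0.6356


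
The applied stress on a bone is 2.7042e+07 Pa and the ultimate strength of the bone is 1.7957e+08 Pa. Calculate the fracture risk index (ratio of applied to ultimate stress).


FRI = applied / ultimate
FRI = 2.7042e+07 / 1.7957e+08
FRI = 0.1506


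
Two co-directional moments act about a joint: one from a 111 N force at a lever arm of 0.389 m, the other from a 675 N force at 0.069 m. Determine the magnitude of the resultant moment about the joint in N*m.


M = F1 * d1 + F2 * d2
M = 111 * 0.389 + 675 * 0.069
M = 43.1790 + 46.5750
M = 89.7540


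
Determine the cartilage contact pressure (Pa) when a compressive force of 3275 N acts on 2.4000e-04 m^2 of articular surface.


P = F / A
P = 3275 / 2.4000e-04
P = 1.3646e+07


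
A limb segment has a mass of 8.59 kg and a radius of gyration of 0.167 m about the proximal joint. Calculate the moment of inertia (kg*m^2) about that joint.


I = m * k^2
I = 8.59 * 0.167^2
k^2 = 0.0279
I = 0.2396


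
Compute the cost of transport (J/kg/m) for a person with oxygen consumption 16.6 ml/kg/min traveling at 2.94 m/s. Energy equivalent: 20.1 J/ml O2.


Power per kg = VO2 * 20.1 / 60
Power per kg = 16.6 * 20.1 / 60 = 5.5610 W/kg
Cost = power_per_kg / speed
Cost = 5.5610 / 2.94
Cost = 1.8915


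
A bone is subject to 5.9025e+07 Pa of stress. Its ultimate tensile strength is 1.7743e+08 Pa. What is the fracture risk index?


FRI = applied / ultimate
FRI = 5.9025e+07 / 1.7743e+08
FRI = 0.3327


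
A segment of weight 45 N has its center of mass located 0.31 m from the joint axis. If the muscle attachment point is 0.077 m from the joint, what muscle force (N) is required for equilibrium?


F_muscle = W * d_load / d_muscle
F_muscle = 45 * 0.31 / 0.077
Numerator = 13.9500
F_muscle = 181.1688


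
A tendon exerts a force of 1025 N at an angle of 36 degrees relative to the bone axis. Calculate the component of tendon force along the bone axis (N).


F_eff = F_tendon * cos(theta)
theta = 36 deg = 0.6283 rad
cos(theta) = 0.8090
F_eff = 1025 * 0.8090
F_eff = 829.2424


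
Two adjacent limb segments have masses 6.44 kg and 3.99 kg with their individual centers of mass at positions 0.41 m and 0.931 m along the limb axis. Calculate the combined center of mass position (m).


COM = (m1*x1 + m2*x2) / (m1 + m2)
COM = (6.44*0.41 + 3.99*0.931) / (6.44 + 3.99)
Numerator = 6.3551
Denominator = 10.4300
COM = 0.6093


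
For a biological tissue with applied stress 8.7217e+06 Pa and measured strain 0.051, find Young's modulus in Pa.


E = stress / strain
E = 8.7217e+06 / 0.051
E = 1.7101e+08


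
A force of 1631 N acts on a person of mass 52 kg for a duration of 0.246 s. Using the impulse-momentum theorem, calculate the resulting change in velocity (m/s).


J = F * dt = 1631 * 0.246 = 401.2260 N*s
delta_v = J / m
delta_v = 401.2260 / 52
delta_v = 7.7159


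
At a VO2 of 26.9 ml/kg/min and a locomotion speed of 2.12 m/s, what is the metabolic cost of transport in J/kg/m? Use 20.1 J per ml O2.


Power per kg = VO2 * 20.1 / 60
Power per kg = 26.9 * 20.1 / 60 = 9.0115 W/kg
Cost = power_per_kg / speed
Cost = 9.0115 / 2.12
Cost = 4.2507


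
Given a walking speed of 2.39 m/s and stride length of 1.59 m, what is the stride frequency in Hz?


f = v / stride_length
f = 2.39 / 1.59
f = 1.5031


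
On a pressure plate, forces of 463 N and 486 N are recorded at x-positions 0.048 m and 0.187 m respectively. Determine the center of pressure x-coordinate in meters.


COP_x = (F1*x1 + F2*x2) / (F1 + F2)
COP_x = (463*0.048 + 486*0.187) / (463 + 486)
Numerator = 113.1060
Denominator = 949
COP_x = 0.1192


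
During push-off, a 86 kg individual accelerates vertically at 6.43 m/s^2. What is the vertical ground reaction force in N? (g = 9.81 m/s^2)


GRF = m * (g + a)
GRF = 86 * (9.81 + 6.43)
GRF = 86 * 16.2400
GRF = 1396.6400


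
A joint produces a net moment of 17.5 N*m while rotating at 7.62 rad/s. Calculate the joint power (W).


P = M * omega
P = 17.5 * 7.62
P = 133.3500


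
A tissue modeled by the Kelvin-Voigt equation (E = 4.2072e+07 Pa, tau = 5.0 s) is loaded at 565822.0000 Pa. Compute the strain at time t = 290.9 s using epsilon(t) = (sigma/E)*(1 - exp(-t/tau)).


epsilon(t) = (sigma/E) * (1 - exp(-t/tau))
sigma/E = 565822.0000 / 4.2072e+07 = 0.0134
exp(-t/tau) = exp(-290.9 / 5.0) = 5.4044e-26
epsilon = 0.0134 * (1 - 5.4044e-26)
epsilon = 0.0134


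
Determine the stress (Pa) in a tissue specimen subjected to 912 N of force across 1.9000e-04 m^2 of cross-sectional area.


stress = F / A
stress = 912 / 1.9000e-04
stress = 4.8000e+06


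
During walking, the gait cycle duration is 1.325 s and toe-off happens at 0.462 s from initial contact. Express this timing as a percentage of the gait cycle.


pct = (event_time / cycle_time) * 100
pct = (0.462 / 1.325) * 100
ratio = 0.3487
pct = 34.8679


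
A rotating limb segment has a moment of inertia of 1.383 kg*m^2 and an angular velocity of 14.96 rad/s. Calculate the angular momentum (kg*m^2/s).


L = I * omega
L = 1.383 * 14.96
L = 20.6897


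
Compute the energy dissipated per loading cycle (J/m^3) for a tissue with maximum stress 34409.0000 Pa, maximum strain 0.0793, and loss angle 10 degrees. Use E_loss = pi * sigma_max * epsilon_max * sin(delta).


E_loss = pi * sigma_max * epsilon_max * sin(delta)
delta = 10 deg = 0.1745 rad
sin(delta) = 0.1736
E_loss = pi * 34409.0000 * 0.0793 * 0.1736
E_loss = 1488.5566


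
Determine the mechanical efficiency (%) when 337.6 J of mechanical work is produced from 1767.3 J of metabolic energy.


eta = (W_mech / E_meta) * 100
eta = (337.6 / 1767.3) * 100
ratio = 0.1910
eta = 19.1026


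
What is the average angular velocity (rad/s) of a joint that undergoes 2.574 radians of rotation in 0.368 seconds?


omega = delta_theta / delta_t
omega = 2.574 / 0.368
omega = 6.9946


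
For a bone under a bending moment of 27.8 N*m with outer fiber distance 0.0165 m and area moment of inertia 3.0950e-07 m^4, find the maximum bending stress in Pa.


sigma = M * c / I
sigma = 27.8 * 0.0165 / 3.0950e-07
M * c = 0.4587
sigma = 1.4821e+06


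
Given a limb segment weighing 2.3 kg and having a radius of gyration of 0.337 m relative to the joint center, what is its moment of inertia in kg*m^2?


I = m * k^2
I = 2.3 * 0.337^2
k^2 = 0.1136
I = 0.2612


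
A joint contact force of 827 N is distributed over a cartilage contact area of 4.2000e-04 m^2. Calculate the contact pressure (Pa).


P = F / A
P = 827 / 4.2000e-04
P = 1.9690e+06


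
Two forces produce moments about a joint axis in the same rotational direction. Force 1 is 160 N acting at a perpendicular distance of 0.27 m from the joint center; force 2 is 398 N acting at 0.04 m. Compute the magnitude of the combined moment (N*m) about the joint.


M = F1 * d1 + F2 * d2
M = 160 * 0.27 + 398 * 0.04
M = 43.2000 + 15.9200
M = 59.1200


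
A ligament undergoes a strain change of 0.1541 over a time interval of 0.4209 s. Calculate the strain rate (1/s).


strain_rate = delta_strain / delta_t
strain_rate = 0.1541 / 0.4209
strain_rate = 0.3661


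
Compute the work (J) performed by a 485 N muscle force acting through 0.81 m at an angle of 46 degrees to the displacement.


W = F * d * cos(theta)
theta = 46 deg = 0.8029 rad
cos(theta) = 0.6947
W = 485 * 0.81 * 0.6947
W = 272.8965


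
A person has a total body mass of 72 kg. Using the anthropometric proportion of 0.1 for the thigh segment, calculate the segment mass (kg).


m_segment = body_mass * fraction
m_segment = 72 * 0.1
m_segment = 7.2000


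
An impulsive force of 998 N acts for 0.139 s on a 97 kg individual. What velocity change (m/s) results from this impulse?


J = F * dt = 998 * 0.139 = 138.7220 N*s
delta_v = J / m
delta_v = 138.7220 / 97
delta_v = 1.4301


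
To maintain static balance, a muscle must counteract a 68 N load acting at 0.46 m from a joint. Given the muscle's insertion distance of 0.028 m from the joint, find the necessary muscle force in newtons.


F_muscle = W * d_load / d_muscle
F_muscle = 68 * 0.46 / 0.028
Numerator = 31.2800
F_muscle = 1117.1429


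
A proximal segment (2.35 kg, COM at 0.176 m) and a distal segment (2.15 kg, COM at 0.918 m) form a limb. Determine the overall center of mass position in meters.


COM = (m1*x1 + m2*x2) / (m1 + m2)
COM = (2.35*0.176 + 2.15*0.918) / (2.35 + 2.15)
Numerator = 2.3873
Denominator = 4.5000
COM = 0.5305


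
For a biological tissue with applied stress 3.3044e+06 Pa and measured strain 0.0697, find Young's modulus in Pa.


E = stress / strain
E = 3.3044e+06 / 0.0697
E = 4.7409e+07


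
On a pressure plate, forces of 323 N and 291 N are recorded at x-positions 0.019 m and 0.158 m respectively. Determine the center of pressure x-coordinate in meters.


COP_x = (F1*x1 + F2*x2) / (F1 + F2)
COP_x = (323*0.019 + 291*0.158) / (323 + 291)
Numerator = 52.1150
Denominator = 614
COP_x = 0.0849


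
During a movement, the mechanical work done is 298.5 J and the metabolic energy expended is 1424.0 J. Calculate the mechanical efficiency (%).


eta = (W_mech / E_meta) * 100
eta = (298.5 / 1424.0) * 100
ratio = 0.2096
eta = 20.9621


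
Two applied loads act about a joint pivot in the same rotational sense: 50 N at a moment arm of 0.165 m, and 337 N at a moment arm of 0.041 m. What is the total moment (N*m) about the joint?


M = F1 * d1 + F2 * d2
M = 50 * 0.165 + 337 * 0.041
M = 8.2500 + 13.8170
M = 22.0670


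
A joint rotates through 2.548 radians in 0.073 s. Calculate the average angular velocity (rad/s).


omega = delta_theta / delta_t
omega = 2.548 / 0.073
omega = 34.9041


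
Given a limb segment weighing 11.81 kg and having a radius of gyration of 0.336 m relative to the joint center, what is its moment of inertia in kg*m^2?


I = m * k^2
I = 11.81 * 0.336^2
k^2 = 0.1129
I = 1.3333


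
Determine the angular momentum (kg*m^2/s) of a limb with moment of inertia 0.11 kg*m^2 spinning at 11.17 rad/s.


L = I * omega
L = 0.11 * 11.17
L = 1.2287


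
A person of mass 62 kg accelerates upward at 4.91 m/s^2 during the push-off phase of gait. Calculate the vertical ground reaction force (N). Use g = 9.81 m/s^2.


GRF = m * (g + a)
GRF = 62 * (9.81 + 4.91)
GRF = 62 * 14.7200
GRF = 912.6400


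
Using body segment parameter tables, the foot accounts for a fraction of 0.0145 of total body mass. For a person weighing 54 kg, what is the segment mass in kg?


m_segment = body_mass * fraction
m_segment = 54 * 0.0145
m_segment = 0.7830


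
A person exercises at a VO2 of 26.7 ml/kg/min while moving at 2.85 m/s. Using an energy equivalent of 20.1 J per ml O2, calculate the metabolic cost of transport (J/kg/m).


Power per kg = VO2 * 20.1 / 60
Power per kg = 26.7 * 20.1 / 60 = 8.9445 W/kg
Cost = power_per_kg / speed
Cost = 8.9445 / 2.85
Cost = 3.1384


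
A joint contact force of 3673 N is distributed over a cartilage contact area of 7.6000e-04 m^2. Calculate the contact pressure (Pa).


P = F / A
P = 3673 / 7.6000e-04
P = 4.8329e+06


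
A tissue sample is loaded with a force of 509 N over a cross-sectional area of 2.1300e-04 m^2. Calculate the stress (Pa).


stress = F / A
stress = 509 / 2.1300e-04
stress = 2.3897e+06


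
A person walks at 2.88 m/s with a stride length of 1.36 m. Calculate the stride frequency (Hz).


f = v / stride_length
f = 2.88 / 1.36
f = 2.1176


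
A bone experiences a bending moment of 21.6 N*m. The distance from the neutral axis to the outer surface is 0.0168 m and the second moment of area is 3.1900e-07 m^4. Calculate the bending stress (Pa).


sigma = M * c / I
sigma = 21.6 * 0.0168 / 3.1900e-07
M * c = 0.3629
sigma = 1.1376e+06


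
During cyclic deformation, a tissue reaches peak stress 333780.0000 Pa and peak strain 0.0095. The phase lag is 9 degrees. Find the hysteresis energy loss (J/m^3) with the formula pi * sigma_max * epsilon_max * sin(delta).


E_loss = pi * sigma_max * epsilon_max * sin(delta)
delta = 9 deg = 0.1571 rad
sin(delta) = 0.1564
E_loss = pi * 333780.0000 * 0.0095 * 0.1564
E_loss = 1558.3544


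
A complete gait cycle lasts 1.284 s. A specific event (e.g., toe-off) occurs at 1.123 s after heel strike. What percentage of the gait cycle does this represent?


pct = (event_time / cycle_time) * 100
pct = (1.123 / 1.284) * 100
ratio = 0.8746
pct = 87.4611


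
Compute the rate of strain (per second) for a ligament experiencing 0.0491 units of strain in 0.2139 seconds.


strain_rate = delta_strain / delta_t
strain_rate = 0.0491 / 0.2139
strain_rate = 0.2295


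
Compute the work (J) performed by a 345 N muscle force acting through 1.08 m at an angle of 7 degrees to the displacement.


W = F * d * cos(theta)
theta = 7 deg = 0.1222 rad
cos(theta) = 0.9925
W = 345 * 1.08 * 0.9925
W = 369.8227


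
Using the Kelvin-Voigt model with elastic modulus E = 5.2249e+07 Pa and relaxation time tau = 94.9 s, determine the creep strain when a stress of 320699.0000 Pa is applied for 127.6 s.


epsilon(t) = (sigma/E) * (1 - exp(-t/tau))
sigma/E = 320699.0000 / 5.2249e+07 = 0.0061
exp(-t/tau) = exp(-127.6 / 94.9) = 0.2607
epsilon = 0.0061 * (1 - 0.2607)
epsilon = 0.0045


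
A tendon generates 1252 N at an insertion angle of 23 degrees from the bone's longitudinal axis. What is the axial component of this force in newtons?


F_eff = F_tendon * cos(theta)
theta = 23 deg = 0.4014 rad
cos(theta) = 0.9205
F_eff = 1252 * 0.9205
F_eff = 1152.4721


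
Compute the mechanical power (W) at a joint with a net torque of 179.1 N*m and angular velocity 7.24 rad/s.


P = M * omega
P = 179.1 * 7.24
P = 1296.6840


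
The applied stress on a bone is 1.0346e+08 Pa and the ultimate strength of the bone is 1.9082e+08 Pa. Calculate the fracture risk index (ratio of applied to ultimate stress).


FRI = applied / ultimate
FRI = 1.0346e+08 / 1.9082e+08
FRI = 0.5422


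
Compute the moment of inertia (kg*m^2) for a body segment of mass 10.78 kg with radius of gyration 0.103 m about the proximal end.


I = m * k^2
I = 10.78 * 0.103^2
k^2 = 0.0106
I = 0.1144


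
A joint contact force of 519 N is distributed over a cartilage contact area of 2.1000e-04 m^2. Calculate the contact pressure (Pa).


P = F / A
P = 519 / 2.1000e-04
P = 2.4714e+06


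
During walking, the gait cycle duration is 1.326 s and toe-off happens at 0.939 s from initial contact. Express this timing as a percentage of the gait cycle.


pct = (event_time / cycle_time) * 100
pct = (0.939 / 1.326) * 100
ratio = 0.7081
pct = 70.8145


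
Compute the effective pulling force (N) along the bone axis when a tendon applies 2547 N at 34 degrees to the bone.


F_eff = F_tendon * cos(theta)
theta = 34 deg = 0.5934 rad
cos(theta) = 0.8290
F_eff = 2547 * 0.8290
F_eff = 2111.5587


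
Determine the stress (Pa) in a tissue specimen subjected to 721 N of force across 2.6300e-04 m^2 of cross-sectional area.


stress = F / A
stress = 721 / 2.6300e-04
stress = 2.7414e+06


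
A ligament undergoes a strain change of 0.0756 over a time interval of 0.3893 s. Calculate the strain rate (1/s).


strain_rate = delta_strain / delta_t
strain_rate = 0.0756 / 0.3893
strain_rate = 0.1942


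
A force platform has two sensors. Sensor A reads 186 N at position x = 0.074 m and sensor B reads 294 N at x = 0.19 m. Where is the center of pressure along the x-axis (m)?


COP_x = (F1*x1 + F2*x2) / (F1 + F2)
COP_x = (186*0.074 + 294*0.19) / (186 + 294)
Numerator = 69.6240
Denominator = 480
COP_x = 0.1450


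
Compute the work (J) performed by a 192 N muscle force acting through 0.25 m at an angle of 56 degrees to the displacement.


W = F * d * cos(theta)
theta = 56 deg = 0.9774 rad
cos(theta) = 0.5592
W = 192 * 0.25 * 0.5592
W = 26.8413


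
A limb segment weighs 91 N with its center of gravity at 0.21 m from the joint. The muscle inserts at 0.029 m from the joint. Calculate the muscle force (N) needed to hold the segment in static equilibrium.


F_muscle = W * d_load / d_muscle
F_muscle = 91 * 0.21 / 0.029
Numerator = 19.1100
F_muscle = 658.9655


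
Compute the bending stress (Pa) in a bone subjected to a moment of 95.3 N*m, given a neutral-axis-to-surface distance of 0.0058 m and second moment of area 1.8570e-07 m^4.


sigma = M * c / I
sigma = 95.3 * 0.0058 / 1.8570e-07
M * c = 0.5527
sigma = 2.9765e+06


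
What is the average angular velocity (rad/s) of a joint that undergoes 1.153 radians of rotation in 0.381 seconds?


omega = delta_theta / delta_t
omega = 1.153 / 0.381
omega = 3.0262


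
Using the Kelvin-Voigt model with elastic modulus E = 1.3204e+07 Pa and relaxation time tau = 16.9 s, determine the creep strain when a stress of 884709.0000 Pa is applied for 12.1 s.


epsilon(t) = (sigma/E) * (1 - exp(-t/tau))
sigma/E = 884709.0000 / 1.3204e+07 = 0.0670
exp(-t/tau) = exp(-12.1 / 16.9) = 0.4887
epsilon = 0.0670 * (1 - 0.4887)
epsilon = 0.0343


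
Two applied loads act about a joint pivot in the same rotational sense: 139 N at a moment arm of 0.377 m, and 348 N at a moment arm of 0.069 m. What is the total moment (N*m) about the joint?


M = F1 * d1 + F2 * d2
M = 139 * 0.377 + 348 * 0.069
M = 52.4030 + 24.0120
M = 76.4150


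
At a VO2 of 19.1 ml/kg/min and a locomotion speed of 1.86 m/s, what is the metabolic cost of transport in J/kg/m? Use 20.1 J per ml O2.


Power per kg = VO2 * 20.1 / 60
Power per kg = 19.1 * 20.1 / 60 = 6.3985 W/kg
Cost = power_per_kg / speed
Cost = 6.3985 / 1.86
Cost = 3.4401


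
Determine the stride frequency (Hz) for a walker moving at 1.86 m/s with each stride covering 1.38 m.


f = v / stride_length
f = 1.86 / 1.38
f = 1.3478


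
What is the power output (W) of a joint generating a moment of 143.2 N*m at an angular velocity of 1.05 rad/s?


P = M * omega
P = 143.2 * 1.05
P = 150.3600


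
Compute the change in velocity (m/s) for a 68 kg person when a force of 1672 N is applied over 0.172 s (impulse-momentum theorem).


J = F * dt = 1672 * 0.172 = 287.5840 N*s
delta_v = J / m
delta_v = 287.5840 / 68
delta_v = 4.2292


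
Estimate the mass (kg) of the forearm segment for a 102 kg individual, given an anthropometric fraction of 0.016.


m_segment = body_mass * fraction
m_segment = 102 * 0.016
m_segment = 1.6320


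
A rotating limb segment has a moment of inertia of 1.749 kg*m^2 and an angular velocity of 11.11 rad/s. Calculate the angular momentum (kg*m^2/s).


L = I * omega
L = 1.749 * 11.11
L = 19.4314


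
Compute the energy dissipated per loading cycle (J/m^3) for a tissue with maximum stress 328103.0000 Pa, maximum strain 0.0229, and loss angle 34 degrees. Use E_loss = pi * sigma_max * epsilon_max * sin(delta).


E_loss = pi * sigma_max * epsilon_max * sin(delta)
delta = 34 deg = 0.5934 rad
sin(delta) = 0.5592
E_loss = pi * 328103.0000 * 0.0229 * 0.5592
E_loss = 13199.4917


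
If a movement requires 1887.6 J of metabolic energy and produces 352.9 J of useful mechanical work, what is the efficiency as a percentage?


eta = (W_mech / E_meta) * 100
eta = (352.9 / 1887.6) * 100
ratio = 0.1870
eta = 18.6957


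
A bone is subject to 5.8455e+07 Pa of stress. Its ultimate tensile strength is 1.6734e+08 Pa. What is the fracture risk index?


FRI = applied / ultimate
FRI = 5.8455e+07 / 1.6734e+08
FRI = 0.3493


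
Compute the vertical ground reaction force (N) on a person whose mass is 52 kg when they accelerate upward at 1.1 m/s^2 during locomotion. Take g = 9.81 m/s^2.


GRF = m * (g + a)
GRF = 52 * (9.81 + 1.1)
GRF = 52 * 10.9100
GRF = 567.3200


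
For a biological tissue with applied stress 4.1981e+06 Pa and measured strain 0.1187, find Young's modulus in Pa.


E = stress / strain
E = 4.1981e+06 / 0.1187
E = 3.5367e+07


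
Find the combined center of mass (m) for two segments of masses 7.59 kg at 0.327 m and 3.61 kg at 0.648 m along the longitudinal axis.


COM = (m1*x1 + m2*x2) / (m1 + m2)
COM = (7.59*0.327 + 3.61*0.648) / (7.59 + 3.61)
Numerator = 4.8212
Denominator = 11.2000
COM = 0.4305


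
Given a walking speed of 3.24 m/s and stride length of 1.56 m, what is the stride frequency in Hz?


f = v / stride_length
f = 3.24 / 1.56
f = 2.0769


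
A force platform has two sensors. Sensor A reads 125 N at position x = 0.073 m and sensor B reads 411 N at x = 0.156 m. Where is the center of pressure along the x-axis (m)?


COP_x = (F1*x1 + F2*x2) / (F1 + F2)
COP_x = (125*0.073 + 411*0.156) / (125 + 411)
Numerator = 73.2410
Denominator = 536
COP_x = 0.1366


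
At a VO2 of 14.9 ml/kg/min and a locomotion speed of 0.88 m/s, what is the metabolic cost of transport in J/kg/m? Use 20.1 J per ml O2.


Power per kg = VO2 * 20.1 / 60
Power per kg = 14.9 * 20.1 / 60 = 4.9915 W/kg
Cost = power_per_kg / speed
Cost = 4.9915 / 0.88
Cost = 5.6722


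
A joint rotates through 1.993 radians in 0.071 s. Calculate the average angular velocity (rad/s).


omega = delta_theta / delta_t
omega = 1.993 / 0.071
omega = 28.0704


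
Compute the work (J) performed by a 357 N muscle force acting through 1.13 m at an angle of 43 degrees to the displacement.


W = F * d * cos(theta)
theta = 43 deg = 0.7505 rad
cos(theta) = 0.7314
W = 357 * 1.13 * 0.7314
W = 295.0354


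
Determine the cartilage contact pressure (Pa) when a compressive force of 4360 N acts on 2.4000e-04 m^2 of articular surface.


P = F / A
P = 4360 / 2.4000e-04
P = 1.8167e+07


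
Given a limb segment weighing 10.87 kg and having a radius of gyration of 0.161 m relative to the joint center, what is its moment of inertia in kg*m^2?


I = m * k^2
I = 10.87 * 0.161^2
k^2 = 0.0259
I = 0.2818


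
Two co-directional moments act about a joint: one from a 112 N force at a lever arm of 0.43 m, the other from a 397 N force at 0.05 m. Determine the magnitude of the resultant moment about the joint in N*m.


M = F1 * d1 + F2 * d2
M = 112 * 0.43 + 397 * 0.05
M = 48.1600 + 19.8500
M = 68.0100


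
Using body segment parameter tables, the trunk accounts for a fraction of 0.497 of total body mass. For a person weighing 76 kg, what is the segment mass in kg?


m_segment = body_mass * fraction
m_segment = 76 * 0.497
m_segment = 37.7720


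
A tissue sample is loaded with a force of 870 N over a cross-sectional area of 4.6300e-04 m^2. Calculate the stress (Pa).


stress = F / A
stress = 870 / 4.6300e-04
stress = 1.8790e+06


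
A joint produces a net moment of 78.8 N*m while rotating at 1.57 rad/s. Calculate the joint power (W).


P = M * omega
P = 78.8 * 1.57
P = 123.7160


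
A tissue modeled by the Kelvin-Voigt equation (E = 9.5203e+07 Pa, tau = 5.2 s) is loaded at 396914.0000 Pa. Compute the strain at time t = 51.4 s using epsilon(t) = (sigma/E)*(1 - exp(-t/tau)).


epsilon(t) = (sigma/E) * (1 - exp(-t/tau))
sigma/E = 396914.0000 / 9.5203e+07 = 0.0042
exp(-t/tau) = exp(-51.4 / 5.2) = 5.0953e-05
epsilon = 0.0042 * (1 - 5.0953e-05)
epsilon = 0.0042


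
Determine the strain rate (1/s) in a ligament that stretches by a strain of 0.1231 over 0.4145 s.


strain_rate = delta_strain / delta_t
strain_rate = 0.1231 / 0.4145
strain_rate = 0.2970


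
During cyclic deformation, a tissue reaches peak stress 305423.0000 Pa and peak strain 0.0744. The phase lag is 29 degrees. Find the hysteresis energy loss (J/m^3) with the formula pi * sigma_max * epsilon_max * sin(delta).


E_loss = pi * sigma_max * epsilon_max * sin(delta)
delta = 29 deg = 0.5061 rad
sin(delta) = 0.4848
E_loss = pi * 305423.0000 * 0.0744 * 0.4848
E_loss = 34609.5359


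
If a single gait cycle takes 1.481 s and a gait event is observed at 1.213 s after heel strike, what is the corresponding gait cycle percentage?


pct = (event_time / cycle_time) * 100
pct = (1.213 / 1.481) * 100
ratio = 0.8190
pct = 81.9041


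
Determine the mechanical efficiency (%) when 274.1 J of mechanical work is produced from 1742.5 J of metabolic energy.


eta = (W_mech / E_meta) * 100
eta = (274.1 / 1742.5) * 100
ratio = 0.1573
eta = 15.7303


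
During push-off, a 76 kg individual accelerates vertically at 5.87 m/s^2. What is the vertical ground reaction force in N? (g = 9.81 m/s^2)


GRF = m * (g + a)
GRF = 76 * (9.81 + 5.87)
GRF = 76 * 15.6800
GRF = 1191.6800


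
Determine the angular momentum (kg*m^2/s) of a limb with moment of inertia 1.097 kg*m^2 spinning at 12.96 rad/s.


L = I * omega
L = 1.097 * 12.96
L = 14.2171


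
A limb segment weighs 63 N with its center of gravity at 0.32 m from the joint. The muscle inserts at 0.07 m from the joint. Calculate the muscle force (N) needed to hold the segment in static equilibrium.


F_muscle = W * d_load / d_muscle
F_muscle = 63 * 0.32 / 0.07
Numerator = 20.1600
F_muscle = 288.0000


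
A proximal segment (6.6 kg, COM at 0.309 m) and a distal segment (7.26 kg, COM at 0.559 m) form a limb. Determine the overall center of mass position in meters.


COM = (m1*x1 + m2*x2) / (m1 + m2)
COM = (6.6*0.309 + 7.26*0.559) / (6.6 + 7.26)
Numerator = 6.0977
Denominator = 13.8600
COM = 0.4400


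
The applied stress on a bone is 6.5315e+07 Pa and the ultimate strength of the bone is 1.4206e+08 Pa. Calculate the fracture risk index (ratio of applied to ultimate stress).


FRI = applied / ultimate
FRI = 6.5315e+07 / 1.4206e+08
FRI = 0.4598


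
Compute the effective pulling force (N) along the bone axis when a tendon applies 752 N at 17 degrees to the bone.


F_eff = F_tendon * cos(theta)
theta = 17 deg = 0.2967 rad
cos(theta) = 0.9563
F_eff = 752 * 0.9563
F_eff = 719.1412


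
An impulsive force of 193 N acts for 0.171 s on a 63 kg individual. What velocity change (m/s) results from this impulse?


J = F * dt = 193 * 0.171 = 33.0030 N*s
delta_v = J / m
delta_v = 33.0030 / 63
delta_v = 0.5239


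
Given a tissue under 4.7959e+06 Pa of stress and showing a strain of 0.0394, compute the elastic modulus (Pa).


E = stress / strain
E = 4.7959e+06 / 0.0394
E = 1.2172e+08


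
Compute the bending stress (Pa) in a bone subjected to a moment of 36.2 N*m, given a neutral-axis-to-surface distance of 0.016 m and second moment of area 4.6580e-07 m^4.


sigma = M * c / I
sigma = 36.2 * 0.016 / 4.6580e-07
M * c = 0.5792
sigma = 1.2435e+06
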